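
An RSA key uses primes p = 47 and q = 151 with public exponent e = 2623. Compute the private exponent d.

φ(n) = (p−1)(q−1) = 46·150 = 6900.
Need d with 2623·d ≡ 1 (mod 6900). Apply the extended Euclidean algorithm:
6900 = 2·2623 + 1654
2623 = 1·1654 + 969
1654 = 1·969 + 685
969 = 1·685 + 284
685 = 2·284 + 117
284 = 2·117 + 50
117 = 2·50 + 17
50 = 2·17 + 16
17 = 1·16 + 1
16 = 16·1 + 0
Back-substitute:
1 = 17 − 16
1 = −50 + 3·17
1 = 3·117 − 7·50
1 = −7·284 + 17·117
1 = 17·685 − 41·284
1 = −41·969 + 58·685
1 = 58·1654 − 99·969
1 = −99·2623 + 157·1654
1 = 157·6900 − 413·2623
So 2623·(-413) ≡ 1 (mod 6900), hence d ≡ -413 ≡ 6487 (mod 6900).

6487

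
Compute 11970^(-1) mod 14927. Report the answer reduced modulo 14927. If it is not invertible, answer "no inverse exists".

Apply the Euclidean algorithm to 14927 and 11970:
14927 = 1*11970 + 2957
11970 = 4*2957 + 142
2957 = 20*142 + 117
142 = 1*117 + 25
117 = 4*25 + 17
25 = 1*17 + 8
17 = 2*8 + 1
8 = 8*1 + 0
Since gcd(11970, 14927) = 1, back-substitute to write 1 as a combination:
1 = 17 − 2·8
1 = −2·25 + 3·17
1 = 3·117 − 14·25
1 = −14·142 + 17·117
1 = 17·2957 − 354·142
1 = −354·11970 + 1433·2957
1 = 1433·14927 − 1787·11970
Thus 11970·(-1787) ≡ 1 (mod 14927); reducing, -1787 mod 14927 = 13140.

13140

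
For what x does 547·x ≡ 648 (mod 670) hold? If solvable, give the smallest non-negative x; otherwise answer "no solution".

First find gcd(547, 670):
670 = 1*547 + 123
547 = 4*123 + 55
123 = 2*55 + 13
55 = 4*13 + 3
13 = 4*3 + 1
3 = 3*1 + 0
gcd = 1, so a unique solution mod 670 exists.
Back-substitute for the Bézout coefficients:
1 = 13 − 4·3
1 = −4·55 + 17·13
1 = 17·123 − 38·55
1 = −38·547 + 169·123
1 = 169·670 − 207·547
So 547·(-207) ≡ 1 (mod 670), giving 547⁻¹ ≡ 463.
x ≡ 547⁻¹·648 ≡ 463·648 ≡ 534 (mod 670).

534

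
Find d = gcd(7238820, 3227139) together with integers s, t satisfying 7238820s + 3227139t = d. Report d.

Euclidean algorithm:
7238820 = 2×3227139 + 784542
3227139 = 4×784542 + 88971
784542 = 8×88971 + 72774
88971 = 1×72774 + 16197
72774 = 4×16197 + 7986
16197 = 2×7986 + 225
7986 = 35×225 + 111
225 = 2×111 + 3
111 = 37×3 + 0
gcd(7238820, 3227139) = 3.
Back-substituting:
3 = 225 − 2·111
3 = −2·7986 + 71·225
3 = 71·16197 − 144·7986
3 = −144·72774 + 647·16197
3 = 647·88971 − 791·72774
3 = −791·784542 + 6975·88971
3 = 6975·3227139 − 28691·784542
3 = −28691·7238820 + 64357·3227139
So 3 = (-28691)·7238820 + (64357)·3227139.

3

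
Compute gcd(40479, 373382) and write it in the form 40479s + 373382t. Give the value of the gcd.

1

Apply Euclid's algorithm to 373382 and 40479:
373382 = 9×40479 + 9071
40479 = 4×9071 + 4195
9071 = 2×4195 + 681
4195 = 6×681 + 109
681 = 6×109 + 27
109 = 4×27 + 1
27 = 27×1 + 0
gcd(40479, 373382) = 1.
Express as a combination:
1 = 109 − 4·27
1 = −4·681 + 25·109
1 = 25·4195 − 154·681
1 = −154·9071 + 333·4195
1 = 333·40479 − 1486·9071
1 = −1486·373382 + 13707·40479
So 1 = (-1486)·373382 + (13707)·40479.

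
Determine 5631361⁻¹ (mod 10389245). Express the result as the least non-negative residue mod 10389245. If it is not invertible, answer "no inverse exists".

Apply the Euclidean algorithm to 10389245 and 5631361:
10389245 = 1×5631361 + 4757884
5631361 = 1×4757884 + 873477
4757884 = 5×873477 + 390499
873477 = 2×390499 + 92479
390499 = 4×92479 + 20583
92479 = 4×20583 + 10147
20583 = 2×10147 + 289
10147 = 35×289 + 32
289 = 9×32 + 1
32 = 32×1 + 0
The gcd is 1. Working backward:
1 = 289 − 9·32
1 = −9·10147 + 316·289
1 = 316·20583 − 641·10147
1 = −641·92479 + 2880·20583
1 = 2880·390499 − 12161·92479
1 = −12161·873477 + 27202·390499
1 = 27202·4757884 − 148171·873477
1 = −148171·5631361 + 175373·4757884
1 = 175373·10389245 − 323544·5631361
Thus 5631361·(-323544) ≡ 1 (mod 10389245); reducing, -323544 mod 10389245 = 10065701.

10065701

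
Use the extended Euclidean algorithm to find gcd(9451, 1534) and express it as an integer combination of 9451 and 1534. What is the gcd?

13

Euclidean algorithm:
9451 = 6*1534 + 247
1534 = 6*247 + 52
247 = 4*52 + 39
52 = 1*39 + 13
39 = 3*13 + 0
gcd(9451, 1534) = 13.
Working backward:
13 = 52 − 39
13 = −247 + 5·52
13 = 5·1534 − 31·247
13 = −31·9451 + 191·1534
So 13 = (-31)·9451 + (191)·1534.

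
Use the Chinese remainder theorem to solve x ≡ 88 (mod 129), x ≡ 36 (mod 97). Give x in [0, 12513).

Write x = 88 + 129·k. Then 129·k ≡ 36 − 88 ≡ 45 (mod 97).
Need 129⁻¹ mod 97. Extended Euclid on (97, 32):
97 = 3·32 + 1
32 = 32·1 + 0
Back-substitute:
1 = 97 − 3·32
129⁻¹ ≡ 94 (mod 97), so k ≡ 94·45 ≡ 59 (mod 97).
x = 88 + 129·59 = 7699.

7699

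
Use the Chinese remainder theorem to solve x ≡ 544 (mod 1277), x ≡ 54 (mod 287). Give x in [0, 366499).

18422

Write x = 544 + 1277·k. Then 1277·k ≡ 54 − 544 ≡ 84 (mod 287).
Need 1277⁻¹ mod 287. Extended Euclid on (287, 129):
287 = 2*129 + 29
129 = 4*29 + 13
29 = 2*13 + 3
13 = 4*3 + 1
3 = 3*1 + 0
Back-substitute:
1 = 13 − 4·3
1 = −4·29 + 9·13
1 = 9·129 − 40·29
1 = −40·287 + 89·129
1277⁻¹ ≡ 89 (mod 287), so k ≡ 89·84 ≡ 14 (mod 287).
x = 544 + 1277·14 = 18422.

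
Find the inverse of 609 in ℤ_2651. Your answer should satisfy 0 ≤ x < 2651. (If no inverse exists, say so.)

2577

Extended Euclidean algorithm:
2651 = 4×609 + 215
609 = 2×215 + 179
215 = 1×179 + 36
179 = 4×36 + 35
36 = 1×35 + 1
35 = 35×1 + 0
The gcd is 1. Working backward:
1 = 36 − 35
1 = −179 + 5·36
1 = 5·215 − 6·179
1 = −6·609 + 17·215
1 = 17·2651 − 74·609
Hence 609⁻¹ ≡ -74 ≡ 2577 (mod 2651).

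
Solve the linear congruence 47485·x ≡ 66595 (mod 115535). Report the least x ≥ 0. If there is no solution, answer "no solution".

First find gcd(47485, 115535):
115535 = 2×47485 + 20565
47485 = 2×20565 + 6355
20565 = 3×6355 + 1500
6355 = 4×1500 + 355
1500 = 4×355 + 80
355 = 4×80 + 35
80 = 2×35 + 10
35 = 3×10 + 5
10 = 2×5 + 0
gcd = 5 and 5 | 66595, so solutions exist. Divide through by 5: 9497x ≡ 13319 (mod 23107).
Now find 9497⁻¹ mod 23107:
23107 = 2×9497 + 4113
9497 = 2×4113 + 1271
4113 = 3×1271 + 300
1271 = 4×300 + 71
300 = 4×71 + 16
71 = 4×16 + 7
16 = 2×7 + 2
7 = 3×2 + 1
2 = 2×1 + 0
Back-substitute:
1 = 7 − 3·2
1 = −3·16 + 7·7
1 = 7·71 − 31·16
1 = −31·300 + 131·71
1 = 131·1271 − 555·300
1 = −555·4113 + 1796·1271
1 = 1796·9497 − 4147·4113
1 = −4147·23107 + 10090·9497
So 9497⁻¹ ≡ 10090 (mod 23107).
Then x ≡ 10090·13319 ≡ 21505 (mod 23107); the smallest non-negative solution is x = 21505.

21505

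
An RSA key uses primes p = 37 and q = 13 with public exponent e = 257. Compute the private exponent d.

353

φ(n) = (p−1)(q−1) = 36·12 = 432.
Need d with 257·d ≡ 1 (mod 432). Apply the extended Euclidean algorithm:
432 = 1·257 + 175
257 = 1·175 + 82
175 = 2·82 + 11
82 = 7·11 + 5
11 = 2·5 + 1
5 = 5·1 + 0
Back-substitute:
1 = 11 − 2·5
1 = −2·82 + 15·11
1 = 15·175 − 32·82
1 = −32·257 + 47·175
1 = 47·432 − 79·257
So 257·(-79) ≡ 1 (mod 432), hence d ≡ -79 ≡ 353 (mod 432).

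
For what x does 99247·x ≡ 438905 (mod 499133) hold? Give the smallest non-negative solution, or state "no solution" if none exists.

303924

First find gcd(99247, 499133):
499133 = 5×99247 + 2898
99247 = 34×2898 + 715
2898 = 4×715 + 38
715 = 18×38 + 31
38 = 1×31 + 7
31 = 4×7 + 3
7 = 2×3 + 1
3 = 3×1 + 0
gcd = 1, so a unique solution mod 499133 exists.
Back-substitute for the Bézout coefficients:
1 = 7 − 2·3
1 = −2·31 + 9·7
1 = 9·38 − 11·31
1 = −11·715 + 207·38
1 = 207·2898 − 839·715
1 = −839·99247 + 28733·2898
1 = 28733·499133 − 144504·99247
So 99247·(-144504) ≡ 1 (mod 499133), giving 99247⁻¹ ≡ 354629.
x ≡ 99247⁻¹·438905 ≡ 354629·438905 ≡ 303924 (mod 499133).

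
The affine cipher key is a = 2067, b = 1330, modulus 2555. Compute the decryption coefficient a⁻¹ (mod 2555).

1733

Run Euclid on (2555, 2067):
2555 = 1×2067 + 488
2067 = 4×488 + 115
488 = 4×115 + 28
115 = 4×28 + 3
28 = 9×3 + 1
3 = 3×1 + 0
The gcd is 1. Working backward:
1 = 28 − 9·3
1 = −9·115 + 37·28
1 = 37·488 − 157·115
1 = −157·2067 + 665·488
1 = 665·2555 − 822·2067
Hence 2067⁻¹ ≡ -822 ≡ 1733 (mod 2555).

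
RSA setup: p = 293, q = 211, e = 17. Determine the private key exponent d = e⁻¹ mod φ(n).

φ(n) = (p−1)(q−1) = 292·210 = 61320.
Need d with 17·d ≡ 1 (mod 61320). Apply the extended Euclidean algorithm:
61320 = 3607×17 + 1
17 = 17×1 + 0
Back-substitute:
1 = 61320 − 3607·17
So 17·(-3607) ≡ 1 (mod 61320), hence d ≡ -3607 ≡ 57713 (mod 61320).

57713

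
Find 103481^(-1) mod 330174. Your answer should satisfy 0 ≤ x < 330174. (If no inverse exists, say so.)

Apply the Euclidean algorithm to 330174 and 103481:
330174 = 3*103481 + 19731
103481 = 5*19731 + 4826
19731 = 4*4826 + 427
4826 = 11*427 + 129
427 = 3*129 + 40
129 = 3*40 + 9
40 = 4*9 + 4
9 = 2*4 + 1
4 = 4*1 + 0
gcd = 1, so the inverse exists. Back-substitute:
1 = 9 − 2·4
1 = −2·40 + 9·9
1 = 9·129 − 29·40
1 = −29·427 + 96·129
1 = 96·4826 − 1085·427
1 = −1085·19731 + 4436·4826
1 = 4436·103481 − 23265·19731
1 = −23265·330174 + 74231·103481
So 103481·74231 ≡ 1 (mod 330174).

74231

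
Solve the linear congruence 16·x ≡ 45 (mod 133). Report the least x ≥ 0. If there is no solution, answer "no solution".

61

First find gcd(16, 133):
133 = 8*16 + 5
16 = 3*5 + 1
5 = 5*1 + 0
gcd = 1, so a unique solution mod 133 exists.
Back-substitute for the Bézout coefficients:
1 = 16 − 3·5
1 = −3·133 + 25·16
So 16·(25) ≡ 1 (mod 133), giving 16⁻¹ ≡ 25.
x ≡ 16⁻¹·45 ≡ 25·45 ≡ 61 (mod 133).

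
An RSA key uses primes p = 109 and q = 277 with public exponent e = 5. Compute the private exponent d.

φ(n) = (p−1)(q−1) = 108·276 = 29808.
Need d with 5·d ≡ 1 (mod 29808). Apply the extended Euclidean algorithm:
29808 = 5961×5 + 3
5 = 1×3 + 2
3 = 1×2 + 1
2 = 2×1 + 0
Back-substitute:
1 = 3 − 2
1 = −5 + 2·3
1 = 2·29808 − 11923·5
So 5·(-11923) ≡ 1 (mod 29808), hence d ≡ -11923 ≡ 17885 (mod 29808).

17885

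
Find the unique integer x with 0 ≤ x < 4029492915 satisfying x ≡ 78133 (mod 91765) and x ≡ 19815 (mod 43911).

3674624028

Write x = 78133 + 91765·k. Then 91765·k ≡ 19815 − 78133 ≡ 29504 (mod 43911).
Need 91765⁻¹ mod 43911. Extended Euclid on (43911, 3943):
43911 = 11×3943 + 538
3943 = 7×538 + 177
538 = 3×177 + 7
177 = 25×7 + 2
7 = 3×2 + 1
2 = 2×1 + 0
Back-substitute:
1 = 7 − 3·2
1 = −3·177 + 76·7
1 = 76·538 − 231·177
1 = −231·3943 + 1693·538
1 = 1693·43911 − 18854·3943
91765⁻¹ ≡ 25057 (mod 43911), so k ≡ 25057·29504 ≡ 40043 (mod 43911).
x = 78133 + 91765·40043 = 3674624028.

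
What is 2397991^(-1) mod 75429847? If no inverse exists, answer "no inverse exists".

2874775

Apply the Euclidean algorithm to 75429847 and 2397991:
75429847 = 31×2397991 + 1092126
2397991 = 2×1092126 + 213739
1092126 = 5×213739 + 23431
213739 = 9×23431 + 2860
23431 = 8×2860 + 551
2860 = 5×551 + 105
551 = 5×105 + 26
105 = 4×26 + 1
26 = 26×1 + 0
gcd = 1, so the inverse exists. Back-substitute:
1 = 105 − 4·26
1 = −4·551 + 21·105
1 = 21·2860 − 109·551
1 = −109·23431 + 893·2860
1 = 893·213739 − 8146·23431
1 = −8146·1092126 + 41623·213739
1 = 41623·2397991 − 91392·1092126
1 = −91392·75429847 + 2874775·2397991
So 2397991·2874775 ≡ 1 (mod 75429847).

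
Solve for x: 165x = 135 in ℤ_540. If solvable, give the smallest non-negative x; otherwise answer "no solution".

27

First find gcd(165, 540):
540 = 3·165 + 45
165 = 3·45 + 30
45 = 1·30 + 15
30 = 2·15 + 0
gcd = 15 and 15 | 135, so solutions exist. Divide through by 15: 11x ≡ 9 (mod 36).
Now find 11⁻¹ mod 36:
36 = 3*11 + 3
11 = 3*3 + 2
3 = 1*2 + 1
2 = 2*1 + 0
Back-substitute:
1 = 3 − 2
1 = −11 + 4·3
1 = 4·36 − 13·11
So 11·(-13) ≡ 1 (mod 36), i.e. 11⁻¹ ≡ 23.
Then x ≡ 23·9 ≡ 27 (mod 36); the smallest non-negative solution is x = 27.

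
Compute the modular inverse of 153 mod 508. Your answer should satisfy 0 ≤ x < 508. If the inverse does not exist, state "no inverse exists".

425

Extended Euclidean algorithm:
508 = 3×153 + 49
153 = 3×49 + 6
49 = 8×6 + 1
6 = 6×1 + 0
Since gcd(153, 508) = 1, back-substitute to write 1 as a combination:
1 = 49 − 8·6
1 = −8·153 + 25·49
1 = 25·508 − 83·153
So 153·(-83) ≡ 1 (mod 508), and -83 ≡ 425 (mod 508).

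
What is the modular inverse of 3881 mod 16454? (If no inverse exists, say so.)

Extended Euclidean algorithm:
16454 = 4*3881 + 930
3881 = 4*930 + 161
930 = 5*161 + 125
161 = 1*125 + 36
125 = 3*36 + 17
36 = 2*17 + 2
17 = 8*2 + 1
2 = 2*1 + 0
The gcd is 1. Working backward:
1 = 17 − 8·2
1 = −8·36 + 17·17
1 = 17·125 − 59·36
1 = −59·161 + 76·125
1 = 76·930 − 439·161
1 = −439·3881 + 1832·930
1 = 1832·16454 − 7767·3881
Thus 3881·(-7767) ≡ 1 (mod 16454); reducing, -7767 mod 16454 = 8687.

8687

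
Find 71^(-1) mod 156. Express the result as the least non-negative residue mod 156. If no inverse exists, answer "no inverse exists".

11

gcd(156, 71) by repeated division:
156 = 2·71 + 14
71 = 5·14 + 1
14 = 14·1 + 0
Since gcd(71, 156) = 1, back-substitute to write 1 as a combination:
1 = 71 − 5·14
1 = −5·156 + 11·71
So 71·11 ≡ 1 (mod 156).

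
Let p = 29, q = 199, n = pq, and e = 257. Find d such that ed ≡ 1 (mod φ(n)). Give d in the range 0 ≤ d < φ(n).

5393

φ(n) = (p−1)(q−1) = 28·198 = 5544.
Need d with 257·d ≡ 1 (mod 5544). Apply the extended Euclidean algorithm:
5544 = 21·257 + 147
257 = 1·147 + 110
147 = 1·110 + 37
110 = 2·37 + 36
37 = 1·36 + 1
36 = 36·1 + 0
Back-substitute:
1 = 37 − 36
1 = −110 + 3·37
1 = 3·147 − 4·110
1 = −4·257 + 7·147
1 = 7·5544 − 151·257
So 257·(-151) ≡ 1 (mod 5544), hence d ≡ -151 ≡ 5393 (mod 5544).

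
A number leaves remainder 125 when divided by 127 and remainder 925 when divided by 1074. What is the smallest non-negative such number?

33145

Write x = 125 + 127·k. Then 127·k ≡ 925 − 125 ≡ 800 (mod 1074).
Need 127⁻¹ mod 1074. Extended Euclid on (1074, 127):
1074 = 8*127 + 58
127 = 2*58 + 11
58 = 5*11 + 3
11 = 3*3 + 2
3 = 1*2 + 1
2 = 2*1 + 0
Back-substitute:
1 = 3 − 2
1 = −11 + 4·3
1 = 4·58 − 21·11
1 = −21·127 + 46·58
1 = 46·1074 − 389·127
127⁻¹ ≡ 685 (mod 1074), so k ≡ 685·800 ≡ 260 (mod 1074).
x = 125 + 127·260 = 33145.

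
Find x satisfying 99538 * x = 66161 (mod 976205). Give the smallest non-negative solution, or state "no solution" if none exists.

851662

First find gcd(99538, 976205):
976205 = 9·99538 + 80363
99538 = 1·80363 + 19175
80363 = 4·19175 + 3663
19175 = 5·3663 + 860
3663 = 4·860 + 223
860 = 3·223 + 191
223 = 1·191 + 32
191 = 5·32 + 31
32 = 1·31 + 1
31 = 31·1 + 0
gcd = 1, so a unique solution mod 976205 exists.
Back-substitute for the Bézout coefficients:
1 = 32 − 31
1 = −191 + 6·32
1 = 6·223 − 7·191
1 = −7·860 + 27·223
1 = 27·3663 − 115·860
1 = −115·19175 + 602·3663
1 = 602·80363 − 2523·19175
1 = −2523·99538 + 3125·80363
1 = 3125·976205 − 30648·99538
So 99538·(-30648) ≡ 1 (mod 976205), giving 99538⁻¹ ≡ 945557.
x ≡ 99538⁻¹·66161 ≡ 945557·66161 ≡ 851662 (mod 976205).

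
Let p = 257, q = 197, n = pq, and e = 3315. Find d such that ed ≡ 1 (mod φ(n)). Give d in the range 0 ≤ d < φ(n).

φ(n) = (p−1)(q−1) = 256·196 = 50176.
Need d with 3315·d ≡ 1 (mod 50176). Apply the extended Euclidean algorithm:
50176 = 15×3315 + 451
3315 = 7×451 + 158
451 = 2×158 + 135
158 = 1×135 + 23
135 = 5×23 + 20
23 = 1×20 + 3
20 = 6×3 + 2
3 = 1×2 + 1
2 = 2×1 + 0
Back-substitute:
1 = 3 − 2
1 = −20 + 7·3
1 = 7·23 − 8·20
1 = −8·135 + 47·23
1 = 47·158 − 55·135
1 = −55·451 + 157·158
1 = 157·3315 − 1154·451
1 = −1154·50176 + 17467·3315
So 3315·17467 ≡ 1 (mod 50176), hence d = 17467.

17467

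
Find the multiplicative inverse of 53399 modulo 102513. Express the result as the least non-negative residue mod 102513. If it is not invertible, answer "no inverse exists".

gcd(102513, 53399) by repeated division:
102513 = 1·53399 + 49114
53399 = 1·49114 + 4285
49114 = 11·4285 + 1979
4285 = 2·1979 + 327
1979 = 6·327 + 17
327 = 19·17 + 4
17 = 4·4 + 1
4 = 4·1 + 0
The gcd is 1. Working backward:
1 = 17 − 4·4
1 = −4·327 + 77·17
1 = 77·1979 − 466·327
1 = −466·4285 + 1009·1979
1 = 1009·49114 − 11565·4285
1 = −11565·53399 + 12574·49114
1 = 12574·102513 − 24139·53399
So 53399·(-24139) ≡ 1 (mod 102513), and -24139 ≡ 78374 (mod 102513).

78374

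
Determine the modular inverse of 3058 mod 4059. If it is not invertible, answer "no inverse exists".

no inverse exists

Euclidean algorithm on 4059, 3058:
4059 = 1*3058 + 1001
3058 = 3*1001 + 55
1001 = 18*55 + 11
55 = 5*11 + 0
Since gcd = 11 > 1, 3058 is not a unit mod 4059.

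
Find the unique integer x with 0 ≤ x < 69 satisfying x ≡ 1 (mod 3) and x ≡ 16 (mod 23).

Write x = 1 + 3·k. Then 3·k ≡ 16 − 1 ≡ 15 (mod 23).
Need 3⁻¹ mod 23. Extended Euclid on (23, 3):
23 = 7×3 + 2
3 = 1×2 + 1
2 = 2×1 + 0
Back-substitute:
1 = 3 − 2
1 = −23 + 8·3
3⁻¹ ≡ 8 (mod 23), so k ≡ 8·15 ≡ 5 (mod 23).
x = 1 + 3·5 = 16.

16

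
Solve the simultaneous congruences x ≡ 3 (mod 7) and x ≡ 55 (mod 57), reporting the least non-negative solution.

Write x = 3 + 7·k. Then 7·k ≡ 55 − 3 ≡ 52 (mod 57).
Need 7⁻¹ mod 57. Extended Euclid on (57, 7):
57 = 8×7 + 1
7 = 7×1 + 0
Back-substitute:
1 = 57 − 8·7
7⁻¹ ≡ 49 (mod 57), so k ≡ 49·52 ≡ 40 (mod 57).
x = 3 + 7·40 = 283.

283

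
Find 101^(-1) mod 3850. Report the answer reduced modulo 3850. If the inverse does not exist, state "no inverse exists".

Apply the Euclidean algorithm to 3850 and 101:
3850 = 38×101 + 12
101 = 8×12 + 5
12 = 2×5 + 2
5 = 2×2 + 1
2 = 2×1 + 0
gcd = 1, so the inverse exists. Back-substitute:
1 = 5 − 2·2
1 = −2·12 + 5·5
1 = 5·101 − 42·12
1 = −42·3850 + 1601·101
So 101·1601 ≡ 1 (mod 3850).

1601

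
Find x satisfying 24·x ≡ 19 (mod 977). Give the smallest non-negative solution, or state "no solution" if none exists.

First find gcd(24, 977):
977 = 40×24 + 17
24 = 1×17 + 7
17 = 2×7 + 3
7 = 2×3 + 1
3 = 3×1 + 0
gcd = 1, so a unique solution mod 977 exists.
Back-substitute for the Bézout coefficients:
1 = 7 − 2·3
1 = −2·17 + 5·7
1 = 5·24 − 7·17
1 = −7·977 + 285·24
So 24·(285) ≡ 1 (mod 977), giving 24⁻¹ ≡ 285.
x ≡ 24⁻¹·19 ≡ 285·19 ≡ 530 (mod 977).

530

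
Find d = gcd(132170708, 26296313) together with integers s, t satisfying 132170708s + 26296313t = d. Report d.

1

Repeated division:
132170708 = 5*26296313 + 689143
26296313 = 38*689143 + 108879
689143 = 6*108879 + 35869
108879 = 3*35869 + 1272
35869 = 28*1272 + 253
1272 = 5*253 + 7
253 = 36*7 + 1
7 = 7*1 + 0
gcd(132170708, 26296313) = 1.
Express as a combination:
1 = 253 − 36·7
1 = −36·1272 + 181·253
1 = 181·35869 − 5104·1272
1 = −5104·108879 + 15493·35869
1 = 15493·689143 − 98062·108879
1 = −98062·26296313 + 3741849·689143
1 = 3741849·132170708 − 18807307·26296313
So 1 = (3741849)·132170708 + (-18807307)·26296313.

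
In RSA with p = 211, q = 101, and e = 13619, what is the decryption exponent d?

φ(n) = (p−1)(q−1) = 210·100 = 21000.
Need d with 13619·d ≡ 1 (mod 21000). Apply the extended Euclidean algorithm:
21000 = 1×13619 + 7381
13619 = 1×7381 + 6238
7381 = 1×6238 + 1143
6238 = 5×1143 + 523
1143 = 2×523 + 97
523 = 5×97 + 38
97 = 2×38 + 21
38 = 1×21 + 17
21 = 1×17 + 4
17 = 4×4 + 1
4 = 4×1 + 0
Back-substitute:
1 = 17 − 4·4
1 = −4·21 + 5·17
1 = 5·38 − 9·21
1 = −9·97 + 23·38
1 = 23·523 − 124·97
1 = −124·1143 + 271·523
1 = 271·6238 − 1479·1143
1 = −1479·7381 + 1750·6238
1 = 1750·13619 − 3229·7381
1 = −3229·21000 + 4979·13619
So 13619·4979 ≡ 1 (mod 21000), hence d = 4979.

4979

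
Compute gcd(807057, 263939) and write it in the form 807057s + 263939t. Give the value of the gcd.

Euclidean algorithm:
807057 = 3·263939 + 15240
263939 = 17·15240 + 4859
15240 = 3·4859 + 663
4859 = 7·663 + 218
663 = 3·218 + 9
218 = 24·9 + 2
9 = 4·2 + 1
2 = 2·1 + 0
gcd(807057, 263939) = 1.
Express as a combination:
1 = 9 − 4·2
1 = −4·218 + 97·9
1 = 97·663 − 295·218
1 = −295·4859 + 2162·663
1 = 2162·15240 − 6781·4859
1 = −6781·263939 + 117439·15240
1 = 117439·807057 − 359098·263939
So 1 = (117439)·807057 + (-359098)·263939.

1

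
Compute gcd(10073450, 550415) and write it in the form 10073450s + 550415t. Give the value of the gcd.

5

Repeated division:
10073450 = 18×550415 + 165980
550415 = 3×165980 + 52475
165980 = 3×52475 + 8555
52475 = 6×8555 + 1145
8555 = 7×1145 + 540
1145 = 2×540 + 65
540 = 8×65 + 20
65 = 3×20 + 5
20 = 4×5 + 0
gcd(10073450, 550415) = 5.
Back-substituting:
5 = 65 − 3·20
5 = −3·540 + 25·65
5 = 25·1145 − 53·540
5 = −53·8555 + 396·1145
5 = 396·52475 − 2429·8555
5 = −2429·165980 + 7683·52475
5 = 7683·550415 − 25478·165980
5 = −25478·10073450 + 466287·550415
So 5 = (-25478)·10073450 + (466287)·550415.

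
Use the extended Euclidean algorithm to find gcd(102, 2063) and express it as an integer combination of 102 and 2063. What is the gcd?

1

Apply Euclid's algorithm to 2063 and 102:
2063 = 20·102 + 23
102 = 4·23 + 10
23 = 2·10 + 3
10 = 3·3 + 1
3 = 3·1 + 0
gcd(102, 2063) = 1.
Back-substituting:
1 = 10 − 3·3
1 = −3·23 + 7·10
1 = 7·102 − 31·23
1 = −31·2063 + 627·102
So 1 = (-31)·2063 + (627)·102.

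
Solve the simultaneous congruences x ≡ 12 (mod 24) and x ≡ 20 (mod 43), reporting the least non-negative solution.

708

Write x = 12 + 24·k. Then 24·k ≡ 20 − 12 ≡ 8 (mod 43).
Need 24⁻¹ mod 43. Extended Euclid on (43, 24):
43 = 1*24 + 19
24 = 1*19 + 5
19 = 3*5 + 4
5 = 1*4 + 1
4 = 4*1 + 0
Back-substitute:
1 = 5 − 4
1 = −19 + 4·5
1 = 4·24 − 5·19
1 = −5·43 + 9·24
24⁻¹ ≡ 9 (mod 43), so k ≡ 9·8 ≡ 29 (mod 43).
x = 12 + 24·29 = 708.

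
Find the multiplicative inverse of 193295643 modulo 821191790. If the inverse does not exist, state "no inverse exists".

Apply the Euclidean algorithm to 821191790 and 193295643:
821191790 = 4·193295643 + 48009218
193295643 = 4·48009218 + 1258771
48009218 = 38·1258771 + 175920
1258771 = 7·175920 + 27331
175920 = 6·27331 + 11934
27331 = 2·11934 + 3463
11934 = 3·3463 + 1545
3463 = 2·1545 + 373
1545 = 4·373 + 53
373 = 7·53 + 2
53 = 26·2 + 1
2 = 2·1 + 0
Since gcd(193295643, 821191790) = 1, back-substitute to write 1 as a combination:
1 = 53 − 26·2
1 = −26·373 + 183·53
1 = 183·1545 − 758·373
1 = −758·3463 + 1699·1545
1 = 1699·11934 − 5855·3463
1 = −5855·27331 + 13409·11934
1 = 13409·175920 − 86309·27331
1 = −86309·1258771 + 617572·175920
1 = 617572·48009218 − 23554045·1258771
1 = −23554045·193295643 + 94833752·48009218
1 = 94833752·821191790 − 402889053·193295643
Thus 193295643·(-402889053) ≡ 1 (mod 821191790); reducing, -402889053 mod 821191790 = 418302737.

418302737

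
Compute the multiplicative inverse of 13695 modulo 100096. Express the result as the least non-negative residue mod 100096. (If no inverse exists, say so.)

Run Euclid on (100096, 13695):
100096 = 7*13695 + 4231
13695 = 3*4231 + 1002
4231 = 4*1002 + 223
1002 = 4*223 + 110
223 = 2*110 + 3
110 = 36*3 + 2
3 = 1*2 + 1
2 = 2*1 + 0
gcd = 1, so the inverse exists. Back-substitute:
1 = 3 − 2
1 = −110 + 37·3
1 = 37·223 − 75·110
1 = −75·1002 + 337·223
1 = 337·4231 − 1423·1002
1 = −1423·13695 + 4606·4231
1 = 4606·100096 − 33665·13695
Thus 13695·(-33665) ≡ 1 (mod 100096); reducing, -33665 mod 100096 = 66431.

66431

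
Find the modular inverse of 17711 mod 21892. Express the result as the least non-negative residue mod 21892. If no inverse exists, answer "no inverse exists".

15127

Apply the Euclidean algorithm to 21892 and 17711:
21892 = 1·17711 + 4181
17711 = 4·4181 + 987
4181 = 4·987 + 233
987 = 4·233 + 55
233 = 4·55 + 13
55 = 4·13 + 3
13 = 4·3 + 1
3 = 3·1 + 0
The gcd is 1. Working backward:
1 = 13 − 4·3
1 = −4·55 + 17·13
1 = 17·233 − 72·55
1 = −72·987 + 305·233
1 = 305·4181 − 1292·987
1 = −1292·17711 + 5473·4181
1 = 5473·21892 − 6765·17711
Thus 17711·(-6765) ≡ 1 (mod 21892); reducing, -6765 mod 21892 = 15127.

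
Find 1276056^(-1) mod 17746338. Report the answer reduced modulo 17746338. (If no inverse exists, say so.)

no inverse exists

Euclidean algorithm on 17746338, 1276056:
17746338 = 13*1276056 + 1157610
1276056 = 1*1157610 + 118446
1157610 = 9*118446 + 91596
118446 = 1*91596 + 26850
91596 = 3*26850 + 11046
26850 = 2*11046 + 4758
11046 = 2*4758 + 1530
4758 = 3*1530 + 168
1530 = 9*168 + 18
168 = 9*18 + 6
18 = 3*6 + 0
gcd(1276056, 17746338) = 6 ≠ 1, so 1276056 has no multiplicative inverse modulo 17746338.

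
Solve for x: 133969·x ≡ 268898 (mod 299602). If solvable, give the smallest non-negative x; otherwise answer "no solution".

First find gcd(133969, 299602):
299602 = 2*133969 + 31664
133969 = 4*31664 + 7313
31664 = 4*7313 + 2412
7313 = 3*2412 + 77
2412 = 31*77 + 25
77 = 3*25 + 2
25 = 12*2 + 1
2 = 2*1 + 0
gcd = 1, so a unique solution mod 299602 exists.
Back-substitute for the Bézout coefficients:
1 = 25 − 12·2
1 = −12·77 + 37·25
1 = 37·2412 − 1159·77
1 = −1159·7313 + 3514·2412
1 = 3514·31664 − 15215·7313
1 = −15215·133969 + 64374·31664
1 = 64374·299602 − 143963·133969
So 133969·(-143963) ≡ 1 (mod 299602), giving 133969⁻¹ ≡ 155639.
x ≡ 133969⁻¹·268898 ≡ 155639·268898 ≡ 211646 (mod 299602).

211646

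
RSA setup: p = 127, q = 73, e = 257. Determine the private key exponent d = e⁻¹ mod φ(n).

φ(n) = (p−1)(q−1) = 126·72 = 9072.
Need d with 257·d ≡ 1 (mod 9072). Apply the extended Euclidean algorithm:
9072 = 35·257 + 77
257 = 3·77 + 26
77 = 2·26 + 25
26 = 1·25 + 1
25 = 25·1 + 0
Back-substitute:
1 = 26 − 25
1 = −77 + 3·26
1 = 3·257 − 10·77
1 = −10·9072 + 353·257
So 257·353 ≡ 1 (mod 9072), hence d = 353.

353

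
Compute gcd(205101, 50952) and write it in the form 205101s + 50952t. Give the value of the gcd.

Repeated division:
205101 = 4·50952 + 1293
50952 = 39·1293 + 525
1293 = 2·525 + 243
525 = 2·243 + 39
243 = 6·39 + 9
39 = 4·9 + 3
9 = 3·3 + 0
gcd(205101, 50952) = 3.
Back-substituting:
3 = 39 − 4·9
3 = −4·243 + 25·39
3 = 25·525 − 54·243
3 = −54·1293 + 133·525
3 = 133·50952 − 5241·1293
3 = −5241·205101 + 21097·50952
So 3 = (-5241)·205101 + (21097)·50952.

3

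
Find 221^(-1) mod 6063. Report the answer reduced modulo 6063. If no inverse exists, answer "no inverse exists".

3347

Run Euclid on (6063, 221):
6063 = 27*221 + 96
221 = 2*96 + 29
96 = 3*29 + 9
29 = 3*9 + 2
9 = 4*2 + 1
2 = 2*1 + 0
Since gcd(221, 6063) = 1, back-substitute to write 1 as a combination:
1 = 9 − 4·2
1 = −4·29 + 13·9
1 = 13·96 − 43·29
1 = −43·221 + 99·96
1 = 99·6063 − 2716·221
So 221·(-2716) ≡ 1 (mod 6063), and -2716 ≡ 3347 (mod 6063).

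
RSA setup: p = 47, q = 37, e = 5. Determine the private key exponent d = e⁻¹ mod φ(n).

φ(n) = (p−1)(q−1) = 46·36 = 1656.
Need d with 5·d ≡ 1 (mod 1656). Apply the extended Euclidean algorithm:
1656 = 331×5 + 1
5 = 5×1 + 0
Back-substitute:
1 = 1656 − 331·5
So 5·(-331) ≡ 1 (mod 1656), hence d ≡ -331 ≡ 1325 (mod 1656).

1325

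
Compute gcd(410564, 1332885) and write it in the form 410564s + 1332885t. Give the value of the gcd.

Repeated division:
1332885 = 3*410564 + 101193
410564 = 4*101193 + 5792
101193 = 17*5792 + 2729
5792 = 2*2729 + 334
2729 = 8*334 + 57
334 = 5*57 + 49
57 = 1*49 + 8
49 = 6*8 + 1
8 = 8*1 + 0
gcd(410564, 1332885) = 1.
Express as a combination:
1 = 49 − 6·8
1 = −6·57 + 7·49
1 = 7·334 − 41·57
1 = −41·2729 + 335·334
1 = 335·5792 − 711·2729
1 = −711·101193 + 12422·5792
1 = 12422·410564 − 50399·101193
1 = −50399·1332885 + 163619·410564
So 1 = (-50399)·1332885 + (163619)·410564.

1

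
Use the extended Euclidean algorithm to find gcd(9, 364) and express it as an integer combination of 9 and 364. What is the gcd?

Repeated division:
364 = 40·9 + 4
9 = 2·4 + 1
4 = 4·1 + 0
gcd(9, 364) = 1.
Back-substituting:
1 = 9 − 2·4
1 = −2·364 + 81·9
So 1 = (-2)·364 + (81)·9.

1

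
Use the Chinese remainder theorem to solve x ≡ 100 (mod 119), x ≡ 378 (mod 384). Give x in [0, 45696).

Write x = 100 + 119·k. Then 119·k ≡ 378 − 100 ≡ 278 (mod 384).
Need 119⁻¹ mod 384. Extended Euclid on (384, 119):
384 = 3·119 + 27
119 = 4·27 + 11
27 = 2·11 + 5
11 = 2·5 + 1
5 = 5·1 + 0
Back-substitute:
1 = 11 − 2·5
1 = −2·27 + 5·11
1 = 5·119 − 22·27
1 = −22·384 + 71·119
119⁻¹ ≡ 71 (mod 384), so k ≡ 71·278 ≡ 154 (mod 384).
x = 100 + 119·154 = 18426.

18426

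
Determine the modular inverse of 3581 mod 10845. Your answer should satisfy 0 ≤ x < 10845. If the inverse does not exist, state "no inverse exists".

Extended Euclidean algorithm:
10845 = 3×3581 + 102
3581 = 35×102 + 11
102 = 9×11 + 3
11 = 3×3 + 2
3 = 1×2 + 1
2 = 2×1 + 0
The gcd is 1. Working backward:
1 = 3 − 2
1 = −11 + 4·3
1 = 4·102 − 37·11
1 = −37·3581 + 1299·102
1 = 1299·10845 − 3934·3581
So 3581·(-3934) ≡ 1 (mod 10845), and -3934 ≡ 6911 (mod 10845).

6911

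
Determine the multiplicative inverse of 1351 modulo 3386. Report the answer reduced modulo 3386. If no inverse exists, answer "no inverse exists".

gcd(3386, 1351) by repeated division:
3386 = 2×1351 + 684
1351 = 1×684 + 667
684 = 1×667 + 17
667 = 39×17 + 4
17 = 4×4 + 1
4 = 4×1 + 0
The gcd is 1. Working backward:
1 = 17 − 4·4
1 = −4·667 + 157·17
1 = 157·684 − 161·667
1 = −161·1351 + 318·684
1 = 318·3386 − 797·1351
Thus 1351·(-797) ≡ 1 (mod 3386); reducing, -797 mod 3386 = 2589.

2589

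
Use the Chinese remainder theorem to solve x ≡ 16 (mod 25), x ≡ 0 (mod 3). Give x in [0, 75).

Write x = 16 + 25·k. Then 25·k ≡ 0 − 16 ≡ 2 (mod 3).
Need 25⁻¹ mod 3. Extended Euclid on (3, 1):
3 = 3*1 + 0
25⁻¹ ≡ 1 (mod 3), so k ≡ 1·2 ≡ 2 (mod 3).
x = 16 + 25·2 = 66.

66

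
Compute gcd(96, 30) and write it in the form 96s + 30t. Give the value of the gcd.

6

Repeated division:
96 = 3·30 + 6
30 = 5·6 + 0
gcd(96, 30) = 6.
Express as a combination:
6 = 96 − 3·30
So 6 = (1)·96 + (-3)·30.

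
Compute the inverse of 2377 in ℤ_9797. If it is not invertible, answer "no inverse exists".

8441

Apply the Euclidean algorithm to 9797 and 2377:
9797 = 4·2377 + 289
2377 = 8·289 + 65
289 = 4·65 + 29
65 = 2·29 + 7
29 = 4·7 + 1
7 = 7·1 + 0
The gcd is 1. Working backward:
1 = 29 − 4·7
1 = −4·65 + 9·29
1 = 9·289 − 40·65
1 = −40·2377 + 329·289
1 = 329·9797 − 1356·2377
Thus 2377·(-1356) ≡ 1 (mod 9797); reducing, -1356 mod 9797 = 8441.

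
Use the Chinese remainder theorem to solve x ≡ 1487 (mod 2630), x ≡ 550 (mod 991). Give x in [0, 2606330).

1087677

Write x = 1487 + 2630·k. Then 2630·k ≡ 550 − 1487 ≡ 54 (mod 991).
Need 2630⁻¹ mod 991. Extended Euclid on (991, 648):
991 = 1*648 + 343
648 = 1*343 + 305
343 = 1*305 + 38
305 = 8*38 + 1
38 = 38*1 + 0
Back-substitute:
1 = 305 − 8·38
1 = −8·343 + 9·305
1 = 9·648 − 17·343
1 = −17·991 + 26·648
2630⁻¹ ≡ 26 (mod 991), so k ≡ 26·54 ≡ 413 (mod 991).
x = 1487 + 2630·413 = 1087677.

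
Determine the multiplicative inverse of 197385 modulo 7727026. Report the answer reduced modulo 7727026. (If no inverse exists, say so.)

Apply the Euclidean algorithm to 7727026 and 197385:
7727026 = 39×197385 + 29011
197385 = 6×29011 + 23319
29011 = 1×23319 + 5692
23319 = 4×5692 + 551
5692 = 10×551 + 182
551 = 3×182 + 5
182 = 36×5 + 2
5 = 2×2 + 1
2 = 2×1 + 0
gcd = 1, so the inverse exists. Back-substitute:
1 = 5 − 2·2
1 = −2·182 + 73·5
1 = 73·551 − 221·182
1 = −221·5692 + 2283·551
1 = 2283·23319 − 9353·5692
1 = −9353·29011 + 11636·23319
1 = 11636·197385 − 79169·29011
1 = −79169·7727026 + 3099227·197385
So 197385·3099227 ≡ 1 (mod 7727026).

3099227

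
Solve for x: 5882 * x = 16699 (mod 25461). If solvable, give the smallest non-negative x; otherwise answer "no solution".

First find gcd(5882, 25461):
25461 = 4×5882 + 1933
5882 = 3×1933 + 83
1933 = 23×83 + 24
83 = 3×24 + 11
24 = 2×11 + 2
11 = 5×2 + 1
2 = 2×1 + 0
gcd = 1, so a unique solution mod 25461 exists.
Back-substitute for the Bézout coefficients:
1 = 11 − 5·2
1 = −5·24 + 11·11
1 = 11·83 − 38·24
1 = −38·1933 + 885·83
1 = 885·5882 − 2693·1933
1 = −2693·25461 + 11657·5882
So 5882·(11657) ≡ 1 (mod 25461), giving 5882⁻¹ ≡ 11657.
x ≡ 5882⁻¹·16699 ≡ 11657·16699 ≡ 10898 (mod 25461).

10898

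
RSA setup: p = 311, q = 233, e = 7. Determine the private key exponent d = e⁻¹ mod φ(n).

30823

φ(n) = (p−1)(q−1) = 310·232 = 71920.
Need d with 7·d ≡ 1 (mod 71920). Apply the extended Euclidean algorithm:
71920 = 10274·7 + 2
7 = 3·2 + 1
2 = 2·1 + 0
Back-substitute:
1 = 7 − 3·2
1 = −3·71920 + 30823·7
So 7·30823 ≡ 1 (mod 71920), hence d = 30823.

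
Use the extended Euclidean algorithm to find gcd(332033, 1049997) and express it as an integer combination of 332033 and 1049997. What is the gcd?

13

Apply Euclid's algorithm to 1049997 and 332033:
1049997 = 3×332033 + 53898
332033 = 6×53898 + 8645
53898 = 6×8645 + 2028
8645 = 4×2028 + 533
2028 = 3×533 + 429
533 = 1×429 + 104
429 = 4×104 + 13
104 = 8×13 + 0
gcd(332033, 1049997) = 13.
Express as a combination:
13 = 429 − 4·104
13 = −4·533 + 5·429
13 = 5·2028 − 19·533
13 = −19·8645 + 81·2028
13 = 81·53898 − 505·8645
13 = −505·332033 + 3111·53898
13 = 3111·1049997 − 9838·332033
So 13 = (3111)·1049997 + (-9838)·332033.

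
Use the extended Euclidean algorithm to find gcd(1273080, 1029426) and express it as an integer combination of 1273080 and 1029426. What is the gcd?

6

Repeated division:
1273080 = 1×1029426 + 243654
1029426 = 4×243654 + 54810
243654 = 4×54810 + 24414
54810 = 2×24414 + 5982
24414 = 4×5982 + 486
5982 = 12×486 + 150
486 = 3×150 + 36
150 = 4×36 + 6
36 = 6×6 + 0
gcd(1273080, 1029426) = 6.
Express as a combination:
6 = 150 − 4·36
6 = −4·486 + 13·150
6 = 13·5982 − 160·486
6 = −160·24414 + 653·5982
6 = 653·54810 − 1466·24414
6 = −1466·243654 + 6517·54810
6 = 6517·1029426 − 27534·243654
6 = −27534·1273080 + 34051·1029426
So 6 = (-27534)·1273080 + (34051)·1029426.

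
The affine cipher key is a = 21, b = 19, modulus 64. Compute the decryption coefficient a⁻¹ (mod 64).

61

Apply the Euclidean algorithm to 64 and 21:
64 = 3*21 + 1
21 = 21*1 + 0
Since gcd(21, 64) = 1, back-substitute to write 1 as a combination:
1 = 64 − 3·21
So 21·(-3) ≡ 1 (mod 64), and -3 ≡ 61 (mod 64).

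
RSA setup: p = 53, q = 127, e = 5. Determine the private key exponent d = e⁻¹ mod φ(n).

φ(n) = (p−1)(q−1) = 52·126 = 6552.
Need d with 5·d ≡ 1 (mod 6552). Apply the extended Euclidean algorithm:
6552 = 1310·5 + 2
5 = 2·2 + 1
2 = 2·1 + 0
Back-substitute:
1 = 5 − 2·2
1 = −2·6552 + 2621·5
So 5·2621 ≡ 1 (mod 6552), hence d = 2621.

2621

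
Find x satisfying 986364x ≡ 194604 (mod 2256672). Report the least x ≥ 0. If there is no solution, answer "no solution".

107013

First find gcd(986364, 2256672):
2256672 = 2·986364 + 283944
986364 = 3·283944 + 134532
283944 = 2·134532 + 14880
134532 = 9·14880 + 612
14880 = 24·612 + 192
612 = 3·192 + 36
192 = 5·36 + 12
36 = 3·12 + 0
gcd = 12 and 12 | 194604, so solutions exist. Divide through by 12: 82197x ≡ 16217 (mod 188056).
Now find 82197⁻¹ mod 188056:
188056 = 2*82197 + 23662
82197 = 3*23662 + 11211
23662 = 2*11211 + 1240
11211 = 9*1240 + 51
1240 = 24*51 + 16
51 = 3*16 + 3
16 = 5*3 + 1
3 = 3*1 + 0
Back-substitute:
1 = 16 − 5·3
1 = −5·51 + 16·16
1 = 16·1240 − 389·51
1 = −389·11211 + 3517·1240
1 = 3517·23662 − 7423·11211
1 = −7423·82197 + 25786·23662
1 = 25786·188056 − 58995·82197
So 82197·(-58995) ≡ 1 (mod 188056), i.e. 82197⁻¹ ≡ 129061.
Then x ≡ 129061·16217 ≡ 107013 (mod 188056); the smallest non-negative solution is x = 107013.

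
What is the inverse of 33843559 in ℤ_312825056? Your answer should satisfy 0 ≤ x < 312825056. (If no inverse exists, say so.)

304191863

gcd(312825056, 33843559) by repeated division:
312825056 = 9·33843559 + 8233025
33843559 = 4·8233025 + 911459
8233025 = 9·911459 + 29894
911459 = 30·29894 + 14639
29894 = 2·14639 + 616
14639 = 23·616 + 471
616 = 1·471 + 145
471 = 3·145 + 36
145 = 4·36 + 1
36 = 36·1 + 0
The gcd is 1. Working backward:
1 = 145 − 4·36
1 = −4·471 + 13·145
1 = 13·616 − 17·471
1 = −17·14639 + 404·616
1 = 404·29894 − 825·14639
1 = −825·911459 + 25154·29894
1 = 25154·8233025 − 227211·911459
1 = −227211·33843559 + 933998·8233025
1 = 933998·312825056 − 8633193·33843559
Hence 33843559⁻¹ ≡ -8633193 ≡ 304191863 (mod 312825056).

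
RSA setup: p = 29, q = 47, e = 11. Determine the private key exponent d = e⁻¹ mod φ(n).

φ(n) = (p−1)(q−1) = 28·46 = 1288.
Need d with 11·d ≡ 1 (mod 1288). Apply the extended Euclidean algorithm:
1288 = 117*11 + 1
11 = 11*1 + 0
Back-substitute:
1 = 1288 − 117·11
So 11·(-117) ≡ 1 (mod 1288), hence d ≡ -117 ≡ 1171 (mod 1288).

1171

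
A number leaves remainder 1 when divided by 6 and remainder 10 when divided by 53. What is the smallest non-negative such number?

Write x = 1 + 6·k. Then 6·k ≡ 10 − 1 ≡ 9 (mod 53).
Need 6⁻¹ mod 53. Extended Euclid on (53, 6):
53 = 8·6 + 5
6 = 1·5 + 1
5 = 5·1 + 0
Back-substitute:
1 = 6 − 5
1 = −53 + 9·6
6⁻¹ ≡ 9 (mod 53), so k ≡ 9·9 ≡ 28 (mod 53).
x = 1 + 6·28 = 169.

169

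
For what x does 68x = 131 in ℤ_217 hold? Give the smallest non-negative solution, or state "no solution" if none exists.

First find gcd(68, 217):
217 = 3*68 + 13
68 = 5*13 + 3
13 = 4*3 + 1
3 = 3*1 + 0
gcd = 1, so a unique solution mod 217 exists.
Back-substitute for the Bézout coefficients:
1 = 13 − 4·3
1 = −4·68 + 21·13
1 = 21·217 − 67·68
So 68·(-67) ≡ 1 (mod 217), giving 68⁻¹ ≡ 150.
x ≡ 68⁻¹·131 ≡ 150·131 ≡ 120 (mod 217).

120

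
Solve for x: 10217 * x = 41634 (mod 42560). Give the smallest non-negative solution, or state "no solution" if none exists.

First find gcd(10217, 42560):
42560 = 4*10217 + 1692
10217 = 6*1692 + 65
1692 = 26*65 + 2
65 = 32*2 + 1
2 = 2*1 + 0
gcd = 1, so a unique solution mod 42560 exists.
Back-substitute for the Bézout coefficients:
1 = 65 − 32·2
1 = −32·1692 + 833·65
1 = 833·10217 − 5030·1692
1 = −5030·42560 + 20953·10217
So 10217·(20953) ≡ 1 (mod 42560), giving 10217⁻¹ ≡ 20953.
x ≡ 10217⁻¹·41634 ≡ 20953·41634 ≡ 4882 (mod 42560).

4882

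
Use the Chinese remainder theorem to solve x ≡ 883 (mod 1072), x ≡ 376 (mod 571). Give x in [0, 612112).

384659

Write x = 883 + 1072·k. Then 1072·k ≡ 376 − 883 ≡ 64 (mod 571).
Need 1072⁻¹ mod 571. Extended Euclid on (571, 501):
571 = 1×501 + 70
501 = 7×70 + 11
70 = 6×11 + 4
11 = 2×4 + 3
4 = 1×3 + 1
3 = 3×1 + 0
Back-substitute:
1 = 4 − 3
1 = −11 + 3·4
1 = 3·70 − 19·11
1 = −19·501 + 136·70
1 = 136·571 − 155·501
1072⁻¹ ≡ 416 (mod 571), so k ≡ 416·64 ≡ 358 (mod 571).
x = 883 + 1072·358 = 384659.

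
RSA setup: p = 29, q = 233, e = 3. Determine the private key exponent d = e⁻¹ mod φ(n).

φ(n) = (p−1)(q−1) = 28·232 = 6496.
Need d with 3·d ≡ 1 (mod 6496). Apply the extended Euclidean algorithm:
6496 = 2165×3 + 1
3 = 3×1 + 0
Back-substitute:
1 = 6496 − 2165·3
So 3·(-2165) ≡ 1 (mod 6496), hence d ≡ -2165 ≡ 4331 (mod 6496).

4331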